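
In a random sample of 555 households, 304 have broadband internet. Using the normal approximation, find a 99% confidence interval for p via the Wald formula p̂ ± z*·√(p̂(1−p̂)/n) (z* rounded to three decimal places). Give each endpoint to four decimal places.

(0.4933, 0.6022)

p̂ = 304/555 = 0.54775.
SE = √(p̂(1−p̂)/n) = √(0.247720/555) = 0.021127.
z* = 2.576 at the 99% level.
Margin of error: 2.576 × 0.021127 = 0.05442.
CI: 0.54775 ± 0.05442 = (0.4933, 0.6022).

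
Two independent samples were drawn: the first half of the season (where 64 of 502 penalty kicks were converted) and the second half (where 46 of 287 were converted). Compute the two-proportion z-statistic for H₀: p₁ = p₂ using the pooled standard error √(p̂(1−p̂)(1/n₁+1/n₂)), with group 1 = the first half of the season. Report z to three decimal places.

z = -1.279

Sample proportions: p̂₁ = 64/502 = 0.12749 and p̂₂ = 46/287 = 0.16028.
Pooling: p̂ = 110/789 = 0.13942.
Pooled SE = √[0.1199799·0.00547635] ≈ 0.025633.
z = -0.03279/0.025633 = -1.279.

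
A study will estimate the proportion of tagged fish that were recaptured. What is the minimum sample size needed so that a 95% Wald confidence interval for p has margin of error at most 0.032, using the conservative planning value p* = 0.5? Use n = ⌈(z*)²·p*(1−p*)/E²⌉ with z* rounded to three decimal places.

For 95% confidence, z* = 1.960.
p*(1−p*) = 0.2500.
(z*)²·p*(1−p*)/E² = 3.841600·0.2500/0.001024 = 937.891.
Rounding up, n = 938.

n = 938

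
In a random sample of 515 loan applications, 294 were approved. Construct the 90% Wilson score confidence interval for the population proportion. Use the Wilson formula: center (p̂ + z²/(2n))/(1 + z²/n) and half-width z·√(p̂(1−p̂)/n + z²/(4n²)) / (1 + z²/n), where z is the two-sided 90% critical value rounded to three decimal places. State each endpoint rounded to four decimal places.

(0.5347, 0.6063)

p̂ = 294/515 = 0.57087; z = 1.645, so z² = 2.706025.
Denominator 1 + z²/n = 1 + 2.706025/515 = 1.005254.
Center = (0.57087 + 0.002627)/1.005254 = 0.57050.
Radicand: p̂(1−p̂)/n + z²/(4n²) = 0.000475683 + 0.000002551 = 0.000478234.
Half-width = z·√(radicand)/denom = 1.645·0.021869/1.005254 = 0.03579.
So the interval runs from 0.5347 to 0.6063.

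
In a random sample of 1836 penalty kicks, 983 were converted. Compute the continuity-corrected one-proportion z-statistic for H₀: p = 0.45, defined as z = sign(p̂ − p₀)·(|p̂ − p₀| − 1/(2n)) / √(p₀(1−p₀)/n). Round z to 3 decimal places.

p̂ = 983/1836 = 0.53540. p̂ − p₀ = 0.085403.
1/(2n) = 0.000272.
Corrected numerator: |0.085403| − 0.000272 = 0.085131.
SE₀ = √(0.45·0.55/1836) = 0.011611.
z = (+)0.085131/0.011611 = 7.332.

z = 7.332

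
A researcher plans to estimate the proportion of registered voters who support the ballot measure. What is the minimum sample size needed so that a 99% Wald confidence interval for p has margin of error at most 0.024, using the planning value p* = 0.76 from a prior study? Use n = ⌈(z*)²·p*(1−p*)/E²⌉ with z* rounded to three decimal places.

For 99% confidence, z* = 2.576.
p*(1−p*) = 0.76·0.24 = 0.1824.
Required n before rounding: 6.635776 × 0.1824 / 0.024² = 2101.329.
⌈2101.329⌉ = 2102.

n = 2102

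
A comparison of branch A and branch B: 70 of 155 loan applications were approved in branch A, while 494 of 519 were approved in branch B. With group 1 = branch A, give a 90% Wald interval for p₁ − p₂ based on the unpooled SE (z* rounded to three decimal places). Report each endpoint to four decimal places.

(-0.5678, -0.4327)

p̂₁ = 0.45161, p̂₂ = 0.95183, so the observed difference is -0.50022.
SE = √(0.001597798 + 0.000088342) = √0.001686140 = 0.041063.
The 90% critical value is z* = 1.645. Margin of error = 0.06755.
Interval: -0.50022 ± 0.06755 → (-0.5678, -0.4327).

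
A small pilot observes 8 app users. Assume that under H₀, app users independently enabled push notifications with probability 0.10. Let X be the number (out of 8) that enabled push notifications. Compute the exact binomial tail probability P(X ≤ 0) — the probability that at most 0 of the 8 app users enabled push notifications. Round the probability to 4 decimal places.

P = 0.4305

X ~ Binomial(n=8, p=0.10).
P(X ≤ 0) = C(8,0)·0.10^0·0.90^8.
= 0.430467 = 0.4305.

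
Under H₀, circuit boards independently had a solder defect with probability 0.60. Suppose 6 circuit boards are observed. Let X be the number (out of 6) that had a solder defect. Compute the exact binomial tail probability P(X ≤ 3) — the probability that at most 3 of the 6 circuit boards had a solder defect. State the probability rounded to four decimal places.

X ~ Binomial(n=6, p=0.60).
P(X ≤ 3) = C(6,0)·0.60^0·0.40^6 + C(6,1)·0.60^1·0.40^5 + C(6,2)·0.60^2·0.40^4 + C(6,3)·0.60^3·0.40^3.
= 0.004096 + 0.036864 + 0.138240 + 0.276480 = 0.4557.

P = 0.4557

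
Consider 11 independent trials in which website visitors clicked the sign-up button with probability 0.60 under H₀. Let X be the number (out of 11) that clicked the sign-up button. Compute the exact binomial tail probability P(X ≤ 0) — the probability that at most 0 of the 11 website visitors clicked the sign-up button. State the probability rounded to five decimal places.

X ~ Binomial(n=11, p=0.60).
P(X ≤ 0) = C(11,0)·0.60^0·0.40^11.
= 0.000042 = 0.00004.

P = 0.00004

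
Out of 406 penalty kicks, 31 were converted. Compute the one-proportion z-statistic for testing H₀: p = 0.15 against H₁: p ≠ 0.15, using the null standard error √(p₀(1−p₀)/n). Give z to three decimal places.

p̂ = 31/406 = 0.07635.
SE₀ = √(0.15·0.85/406) = 0.017721.
Test statistic: z = -0.07365/0.017721 = -4.156.

z = -4.156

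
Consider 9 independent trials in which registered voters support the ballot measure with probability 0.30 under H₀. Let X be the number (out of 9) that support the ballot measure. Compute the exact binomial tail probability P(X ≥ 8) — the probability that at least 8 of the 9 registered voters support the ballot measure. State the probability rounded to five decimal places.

X ~ Binomial(n=9, p=0.30).
P(X ≥ 8) = C(9,8)·0.30^8·0.70^1 + C(9,9)·0.30^9·0.70^0.
= 0.000413 + 0.000020 = 0.00043.

P = 0.00043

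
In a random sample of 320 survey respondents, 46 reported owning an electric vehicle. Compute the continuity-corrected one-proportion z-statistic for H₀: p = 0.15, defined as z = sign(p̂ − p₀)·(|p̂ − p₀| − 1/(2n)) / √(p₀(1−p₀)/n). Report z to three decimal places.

z = -0.235

p̂ = 46/320 = 0.14375. p̂ − p₀ = -0.006250.
1/(2n) = 0.001563.
Corrected numerator: |-0.006250| − 0.001563 = 0.004687.
Null standard error: √(0.15·0.85/320) = √0.000398438 = 0.019961.
z = −0.004687/0.019961 = -0.235.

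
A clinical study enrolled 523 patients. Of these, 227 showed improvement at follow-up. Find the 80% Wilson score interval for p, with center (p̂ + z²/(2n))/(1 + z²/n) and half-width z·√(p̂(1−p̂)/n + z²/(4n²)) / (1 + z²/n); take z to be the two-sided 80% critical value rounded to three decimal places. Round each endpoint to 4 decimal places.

(0.4065, 0.4620)

Here p̂ = 227/523 = 0.43403 and z = 1.282 (z² = 1.643524).
Denominator 1 + z²/n = 1 + 1.643524/523 = 1.003142.
Center = (0.43403 + 0.001571)/1.003142 = 0.43424.
Radicand: p̂(1−p̂)/n + z²/(4n²) = 0.000469691 + 0.000001502 = 0.000471193.
Half-width = z·√(radicand)/denom = 1.282·0.021707/1.003142 = 0.02774.
CI: 0.43424 ± 0.02774 = (0.4065, 0.4620).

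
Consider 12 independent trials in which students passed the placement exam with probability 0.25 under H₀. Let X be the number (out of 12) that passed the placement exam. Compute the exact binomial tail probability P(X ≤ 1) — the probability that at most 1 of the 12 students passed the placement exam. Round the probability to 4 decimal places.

P = 0.1584

X ~ Binomial(n=12, p=0.25).
P(X ≤ 1) = C(12,0)·0.25^0·0.75^12 + C(12,1)·0.25^1·0.75^11.
= 0.031676 + 0.126705 = 0.1584.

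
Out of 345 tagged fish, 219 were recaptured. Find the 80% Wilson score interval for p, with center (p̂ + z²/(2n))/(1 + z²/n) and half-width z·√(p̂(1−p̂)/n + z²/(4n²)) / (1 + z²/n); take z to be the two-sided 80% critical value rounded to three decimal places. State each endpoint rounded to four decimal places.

(0.6010, 0.6673)

Here p̂ = 219/345 = 0.63478 and z = 1.282 (z² = 1.643524).
Denominator 1 + z²/n = 1 + 1.643524/345 = 1.004764.
Adjusted center: (0.63478 + z²/(2n))/1.004764 = 0.63414.
Radicand: p̂(1−p̂)/n + z²/(4n²) = 0.000671982 + 0.000003452 = 0.000675434.
Half-width = z·√(radicand)/denom = 1.282·0.025989/1.004764 = 0.03316.
Interval: 0.63414 ± 0.03316 → (0.6010, 0.6673).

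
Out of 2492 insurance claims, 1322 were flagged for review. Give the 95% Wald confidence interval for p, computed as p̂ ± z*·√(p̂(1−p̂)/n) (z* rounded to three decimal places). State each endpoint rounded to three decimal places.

(0.511, 0.550)

The sample proportion is 1322/2492 = 0.53050.
SE(p̂) = √(0.53050·0.46950/2492) = 0.009997.
z* = 1.960 at the 95% level.
Margin of error: 1.960 × 0.009997 = 0.01959.
Interval: 0.53050 ± 0.01959 → (0.511, 0.550).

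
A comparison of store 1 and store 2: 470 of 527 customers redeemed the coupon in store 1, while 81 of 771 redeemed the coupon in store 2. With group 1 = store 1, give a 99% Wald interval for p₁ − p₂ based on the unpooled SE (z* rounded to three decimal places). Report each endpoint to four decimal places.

p̂₁ = 470/527 = 0.89184, p̂₂ = 81/771 = 0.10506; p̂₁ − p̂₂ = 0.78678.
Unpooled SE = √(p̂₁(1−p̂₁)/n₁ + p̂₂(1−p̂₂)/n₂) = √(0.000183038 + 0.000121947) = 0.017464.
The 99% critical value is z* = 2.576. Margin of error = 0.04499.
So the interval runs from 0.7418 to 0.8318.

(0.7418, 0.8318)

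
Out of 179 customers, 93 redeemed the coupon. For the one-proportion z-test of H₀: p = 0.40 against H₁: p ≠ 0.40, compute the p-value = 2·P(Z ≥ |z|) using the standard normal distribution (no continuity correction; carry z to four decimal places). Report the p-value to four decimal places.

The sample proportion is 93/179 = 0.51955.
Null standard error: √(0.40·0.60/179) = √0.001340782 = 0.036617.
z = (p̂ − p₀)/SE = (93/179 − 0.40)/0.036617 ≈ 3.2650.
p-value = 2·P(Z ≥ |z|) with z = 3.2650 → 0.0011.

p-value = 0.0011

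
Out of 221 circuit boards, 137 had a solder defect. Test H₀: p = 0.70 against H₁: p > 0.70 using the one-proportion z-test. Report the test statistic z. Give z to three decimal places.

z = -2.598

With x = 137 successes in n = 221, p̂ = 0.61991.
SE₀ = √(0.70·0.30/221) = 0.030826.
z = (p̂ − p₀)/SE = (0.61991 − 0.70)/0.030826 = -2.598.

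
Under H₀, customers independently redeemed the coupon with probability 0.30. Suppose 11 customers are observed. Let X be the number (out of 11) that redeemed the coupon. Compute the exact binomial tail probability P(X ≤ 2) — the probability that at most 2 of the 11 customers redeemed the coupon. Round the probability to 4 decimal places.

X is binomial with n = 11 and p = 0.30.
P(X ≤ 2) = C(11,0)·0.30^0·0.70^11 + C(11,1)·0.30^1·0.70^10 + C(11,2)·0.30^2·0.70^9.
= 0.019773 + 0.093217 + 0.199750 = 0.3127.

P = 0.3127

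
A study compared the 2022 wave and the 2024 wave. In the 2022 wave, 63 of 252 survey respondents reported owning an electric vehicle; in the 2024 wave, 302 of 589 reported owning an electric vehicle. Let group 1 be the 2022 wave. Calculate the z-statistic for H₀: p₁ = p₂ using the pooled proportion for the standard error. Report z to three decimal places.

Sample proportions: p̂₁ = 63/252 = 0.25000 and p̂₂ = 302/589 = 0.51273.
Pooled p̂ = (63+302)/(252+589) = 365/841 = 0.43401.
Pooled SE = √[0.2456449·0.00566605] ≈ 0.037307.
z = -0.26273/0.037307 = -7.042.

z = -7.042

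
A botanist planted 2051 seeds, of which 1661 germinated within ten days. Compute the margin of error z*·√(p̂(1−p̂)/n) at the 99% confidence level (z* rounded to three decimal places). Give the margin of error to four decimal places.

Sample proportion p̂ = 1661/2051 = 0.80985.
Standard error of p̂: √(0.153994/2051) = √0.000075082 = 0.008665.
For 99% confidence, z* = 2.576.
ME = 2.576·0.008665 = 0.0223.

ME = 0.0223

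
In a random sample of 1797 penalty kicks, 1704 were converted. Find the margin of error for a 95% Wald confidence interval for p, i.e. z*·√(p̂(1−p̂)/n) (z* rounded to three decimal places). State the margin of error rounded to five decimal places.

With x = 1704 successes in n = 1797, p̂ = 0.94825.
SE = √(p̂(1−p̂)/n) = √(0.049075/1797) = 0.005226.
z* = 1.960 at the 95% level.
So ME = 0.01024.

ME = 0.01024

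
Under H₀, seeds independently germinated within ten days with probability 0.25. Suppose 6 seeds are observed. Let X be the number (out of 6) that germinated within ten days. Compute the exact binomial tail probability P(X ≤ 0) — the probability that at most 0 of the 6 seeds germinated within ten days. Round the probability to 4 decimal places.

X ~ Binomial(n=6, p=0.25).
P(X ≤ 0) = C(6,0)·0.25^0·0.75^6.
= 0.177979 = 0.1780.

P = 0.1780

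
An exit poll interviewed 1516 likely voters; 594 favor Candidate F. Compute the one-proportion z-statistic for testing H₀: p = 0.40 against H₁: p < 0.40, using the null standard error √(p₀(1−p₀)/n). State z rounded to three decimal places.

Sample proportion p̂ = 594/1516 = 0.39182.
Under H₀, SE = √(p₀(1−p₀)/n) = √(0.40·0.60/1516) = √0.000158311 = 0.012582.
Test statistic: z = -0.00818/0.012582 = -0.650.

z = -0.650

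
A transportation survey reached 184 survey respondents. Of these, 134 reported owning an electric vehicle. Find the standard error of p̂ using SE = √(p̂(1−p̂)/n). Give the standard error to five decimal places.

Sample proportion p̂ = 134/184 = 0.72826.
p̂(1−p̂) = 0.72826·0.27174 = 0.197897.
SE = √(0.197897/184) = 0.03280.

SE = 0.03280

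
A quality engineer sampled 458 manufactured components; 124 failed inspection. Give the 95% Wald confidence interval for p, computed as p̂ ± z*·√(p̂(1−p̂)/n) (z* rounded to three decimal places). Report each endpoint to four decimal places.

Sample proportion p̂ = 124/458 = 0.27074.
SE(p̂) = √(0.27074·0.72926/458) = 0.020763.
For 95% confidence, z* = 1.960.
Margin = 1.960·0.020763 = 0.04070.
CI: 0.27074 ± 0.04070 = (0.2300, 0.3114).

(0.2300, 0.3114)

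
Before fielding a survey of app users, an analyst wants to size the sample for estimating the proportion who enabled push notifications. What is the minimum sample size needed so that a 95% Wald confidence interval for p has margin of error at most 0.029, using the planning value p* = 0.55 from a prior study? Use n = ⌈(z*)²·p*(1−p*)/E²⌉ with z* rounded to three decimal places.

The 95% critical value is z* = 1.960.
p*(1−p*) = 0.2475.
(z*)²·p*(1−p*)/E² = 3.841600·0.2475/0.000841 = 1130.554.
Rounding up, n = 1131.

n = 1131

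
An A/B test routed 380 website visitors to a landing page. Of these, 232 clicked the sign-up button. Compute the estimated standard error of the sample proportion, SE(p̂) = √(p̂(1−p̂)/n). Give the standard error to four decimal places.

With x = 232 successes in n = 380, p̂ = 0.61053.
p̂(1−p̂) = 0.237783.
SE = √(0.237783/380) = √0.000625745 = 0.0250.

SE = 0.0250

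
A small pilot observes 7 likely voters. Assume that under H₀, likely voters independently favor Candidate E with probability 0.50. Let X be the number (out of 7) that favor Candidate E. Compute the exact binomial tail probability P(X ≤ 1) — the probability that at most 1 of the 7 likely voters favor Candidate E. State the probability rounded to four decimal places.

X ~ Binomial(n=7, p=0.50).
P(X ≤ 1) = C(7,0)·0.50^0·0.50^7 + C(7,1)·0.50^1·0.50^6.
= 0.007812 + 0.054688 = 0.0625.

P = 0.0625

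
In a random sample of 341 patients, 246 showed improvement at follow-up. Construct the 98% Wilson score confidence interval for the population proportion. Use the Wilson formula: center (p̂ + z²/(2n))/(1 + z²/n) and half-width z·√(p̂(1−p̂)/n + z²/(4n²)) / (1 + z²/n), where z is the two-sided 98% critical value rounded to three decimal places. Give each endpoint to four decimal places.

(0.6618, 0.7741)

Here p̂ = 246/341 = 0.72141 and z = 2.326 (z² = 5.410276).
Denominator 1 + z²/n = 1 + 5.410276/341 = 1.015866.
Adjusted center: (0.72141 + z²/(2n))/1.015866 = 0.71795.
Radicand: p̂(1−p̂)/n + z²/(4n²) = 0.000589380 + 0.000011632 = 0.000601012.
Half-width = z·√(radicand)/denom = 2.326·0.024516/1.015866 = 0.05613.
So the interval runs from 0.6618 to 0.7741.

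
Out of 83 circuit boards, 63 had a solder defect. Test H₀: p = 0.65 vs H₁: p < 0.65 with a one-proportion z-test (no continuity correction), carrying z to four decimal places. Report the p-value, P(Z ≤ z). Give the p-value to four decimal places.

p-value = 0.9814

p̂ = 63/83 = 0.75904.
SE₀ = √(0.65·0.35/83) = 0.052354.
Test statistic (full precision, shown to 4 dp): z = (63/83 − 0.65)/SE₀ ≈ 2.0827.
p-value = P(Z ≤ z) with z = 2.0827 → 0.9814.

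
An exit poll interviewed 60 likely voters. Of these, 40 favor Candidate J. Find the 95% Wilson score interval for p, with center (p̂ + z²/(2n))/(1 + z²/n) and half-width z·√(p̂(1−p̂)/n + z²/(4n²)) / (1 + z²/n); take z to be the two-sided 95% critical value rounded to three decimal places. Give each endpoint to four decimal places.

p̂ = 40/60 = 0.66667; z = 1.960, so z² = 3.841600.
Denominator 1 + z²/n = 1 + 3.841600/60 = 1.064027.
Center = (0.66667 + 0.032013)/1.064027 = 0.65664.
Radicand: p̂(1−p̂)/n + z²/(4n²) = 0.003703704 + 0.000266778 = 0.003970482.
Half-width = z·√(radicand)/denom = 1.960·0.063012/1.064027 = 0.11607.
Interval: 0.65664 ± 0.11607 → (0.5406, 0.7727).

(0.5406, 0.7727)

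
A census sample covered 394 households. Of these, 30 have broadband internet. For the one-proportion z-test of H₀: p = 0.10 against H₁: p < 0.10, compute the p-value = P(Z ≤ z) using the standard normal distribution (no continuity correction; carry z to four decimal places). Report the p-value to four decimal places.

Sample proportion p̂ = 30/394 = 0.07614.
SE₀ = √(0.10·0.90/394) = 0.015114.
z = (p̂ − p₀)/SE = (30/394 − 0.10)/0.015114 ≈ -1.5786.
p-value = P(Z ≤ z) with z = -1.5786 → 0.0572.

p-value = 0.0572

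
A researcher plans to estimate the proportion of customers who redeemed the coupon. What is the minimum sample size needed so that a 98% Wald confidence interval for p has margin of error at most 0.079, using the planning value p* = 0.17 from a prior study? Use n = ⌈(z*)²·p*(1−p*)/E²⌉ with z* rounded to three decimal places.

n = 123

For 98% confidence, z* = 2.326.
p*(1−p*) = 0.1411.
(z*)²·p*(1−p*)/E² = 5.410276·0.1411/0.006241 = 122.319.
Rounding up, n = 123.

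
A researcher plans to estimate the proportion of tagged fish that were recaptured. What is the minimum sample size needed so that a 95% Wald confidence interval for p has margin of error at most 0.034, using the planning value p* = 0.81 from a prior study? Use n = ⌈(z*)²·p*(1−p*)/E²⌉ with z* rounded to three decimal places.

For 95% confidence, z* = 1.960.
p*(1−p*) = 0.81·0.19 = 0.1539.
Required n before rounding: 3.841600 × 0.1539 / 0.034² = 511.438.
Rounding up, n = 512.

n = 512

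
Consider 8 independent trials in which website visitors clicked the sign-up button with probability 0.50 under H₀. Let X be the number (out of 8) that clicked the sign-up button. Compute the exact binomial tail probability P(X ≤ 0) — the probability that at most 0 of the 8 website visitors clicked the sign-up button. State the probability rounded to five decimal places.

P = 0.00391

X is binomial with n = 8 and p = 0.50.
P(X ≤ 0) = C(8,0)·0.50^0·0.50^8.
= 0.003906 = 0.00391.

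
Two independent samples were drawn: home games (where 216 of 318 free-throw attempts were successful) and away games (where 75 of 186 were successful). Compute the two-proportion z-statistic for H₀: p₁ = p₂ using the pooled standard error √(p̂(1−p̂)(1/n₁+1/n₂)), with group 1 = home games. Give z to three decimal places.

z = 6.053

p̂₁ = 216/318 = 0.67925, p̂₂ = 75/186 = 0.40323.
Pooled p̂ = (216+75)/(318+186) = 291/504 = 0.57738.
Pooled SE = √[0.2440122·0.00852100] ≈ 0.045599.
z = 0.27602/0.045599 = 6.053.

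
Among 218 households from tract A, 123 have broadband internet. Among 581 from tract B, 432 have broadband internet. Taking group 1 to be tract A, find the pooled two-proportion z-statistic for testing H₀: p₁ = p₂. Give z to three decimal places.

z = -4.902

Sample proportions: p̂₁ = 123/218 = 0.56422 and p̂₂ = 432/581 = 0.74355.
Pooling: p̂ = 555/799 = 0.69462.
Pooled SE = √[0.2121237·0.00630833] ≈ 0.036581.
z = (p̂₁ − p̂₂)/SE = (0.56422 − 0.74355)/0.036581 = -0.17933/0.036581 = -4.902.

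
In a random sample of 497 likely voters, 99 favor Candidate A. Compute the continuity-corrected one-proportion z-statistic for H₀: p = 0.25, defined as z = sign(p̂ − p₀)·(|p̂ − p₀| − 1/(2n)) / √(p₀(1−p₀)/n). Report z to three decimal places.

p̂ = 99/497 = 0.19920. p̂ − p₀ = -0.050805.
1/(2n) = 0.001006.
Corrected numerator: |-0.050805| − 0.001006 = 0.049799.
Null standard error: √(0.25·0.75/497) = √0.000377264 = 0.019423.
z = (−)0.049799/0.019423 = -2.564.

z = -2.564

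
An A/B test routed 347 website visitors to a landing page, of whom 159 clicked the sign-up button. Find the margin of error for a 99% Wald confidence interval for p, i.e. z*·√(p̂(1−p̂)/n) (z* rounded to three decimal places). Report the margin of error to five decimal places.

ME = 0.06890

With x = 159 successes in n = 347, p̂ = 0.45821.
SE = √(p̂(1−p̂)/n) = √(0.248254/347) = 0.026748.
The 99% critical value is z* = 2.576.
So ME = 0.06890.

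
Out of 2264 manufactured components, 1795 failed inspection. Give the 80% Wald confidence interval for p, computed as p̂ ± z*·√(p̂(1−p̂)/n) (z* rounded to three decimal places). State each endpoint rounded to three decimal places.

Sample proportion p̂ = 1795/2264 = 0.79284.
SE(p̂) = √(0.79284·0.20716/2264) = 0.008517.
z* = 1.282 at the 80% level.
Margin = 1.282·0.008517 = 0.01092.
Interval: 0.79284 ± 0.01092 → (0.782, 0.804).

(0.782, 0.804)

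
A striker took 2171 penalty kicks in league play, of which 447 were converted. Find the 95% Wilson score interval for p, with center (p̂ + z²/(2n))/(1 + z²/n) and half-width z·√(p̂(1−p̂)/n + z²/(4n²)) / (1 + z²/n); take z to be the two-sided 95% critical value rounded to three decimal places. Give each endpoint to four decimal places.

Here p̂ = 447/2171 = 0.20590 and z = 1.960 (z² = 3.841600).
Denominator 1 + z²/n = 1 + 3.841600/2171 = 1.001770.
Adjusted center: (0.20590 + z²/(2n))/1.001770 = 0.20642.
Radicand: p̂(1−p̂)/n + z²/(4n²) = 0.000075312 + 0.000000204 = 0.000075516.
Half-width = z·√(radicand)/denom = 1.960·0.008690/1.001770 = 0.01700.
CI: 0.20642 ± 0.01700 = (0.1894, 0.2234).

(0.1894, 0.2234)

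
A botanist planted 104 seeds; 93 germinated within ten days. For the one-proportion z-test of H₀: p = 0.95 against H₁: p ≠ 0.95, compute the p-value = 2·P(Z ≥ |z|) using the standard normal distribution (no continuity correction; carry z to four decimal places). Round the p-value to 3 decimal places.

p̂ = 93/104 = 0.89423.
Under H₀, SE = √(p₀(1−p₀)/n) = √(0.95·0.05/104) = √0.000456731 = 0.021371.
z = (p̂ − p₀)/SE = (93/104 − 0.95)/0.021371 ≈ -2.6095.
p-value = 2·P(Z ≥ |z|) with z = -2.6095 → 0.009.

p-value = 0.009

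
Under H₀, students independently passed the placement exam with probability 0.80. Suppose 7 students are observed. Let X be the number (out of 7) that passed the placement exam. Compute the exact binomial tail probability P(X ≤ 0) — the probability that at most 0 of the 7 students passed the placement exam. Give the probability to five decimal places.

X ~ Binomial(n=7, p=0.80).
P(X ≤ 0) = C(7,0)·0.80^0·0.20^7.
= 0.000013 = 0.00001.

P = 0.00001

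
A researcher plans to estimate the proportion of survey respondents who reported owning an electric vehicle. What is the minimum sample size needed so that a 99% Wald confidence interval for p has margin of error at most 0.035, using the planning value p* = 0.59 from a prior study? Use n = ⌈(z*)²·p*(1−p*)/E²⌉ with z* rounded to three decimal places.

z* = 2.576 at the 99% level.
p*(1−p*) = 0.59·0.41 = 0.2419.
(z*)²·p*(1−p*)/E² = 6.635776·0.2419/0.001225 = 1310.363.
Rounding up, n = 1311.

n = 1311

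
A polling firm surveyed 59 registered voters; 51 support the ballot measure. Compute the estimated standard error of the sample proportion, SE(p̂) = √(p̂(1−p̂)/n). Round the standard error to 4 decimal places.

Sample proportion p̂ = 51/59 = 0.86441.
p̂(1−p̂) = 0.86441·0.13559 = 0.117205.
SE = √(0.117205/59) = √0.001986525 = 0.0446.

SE = 0.0446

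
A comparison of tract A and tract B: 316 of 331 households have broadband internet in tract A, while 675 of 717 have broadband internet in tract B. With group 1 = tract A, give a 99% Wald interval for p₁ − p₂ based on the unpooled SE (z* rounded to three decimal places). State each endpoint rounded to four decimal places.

p̂₁ = 316/331 = 0.95468, p̂₂ = 675/717 = 0.94142; p̂₁ − p̂₂ = 0.01326.
SE = √(0.000130706 + 0.000076912) = √0.000207618 = 0.014409.
The 99% critical value is z* = 2.576. Margin = 2.576·0.014409 = 0.03712.
So the interval runs from -0.0239 to 0.0504.

(-0.0239, 0.0504)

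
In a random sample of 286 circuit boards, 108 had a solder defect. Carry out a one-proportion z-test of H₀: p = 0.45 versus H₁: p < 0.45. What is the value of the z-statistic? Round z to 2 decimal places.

z = -2.46

The sample proportion is 108/286 = 0.37762.
Null standard error: √(0.45·0.55/286) = √0.000865385 = 0.029417.
z = (0.37762 − 0.45)/0.029417 = -0.07238/0.029417 = -2.46.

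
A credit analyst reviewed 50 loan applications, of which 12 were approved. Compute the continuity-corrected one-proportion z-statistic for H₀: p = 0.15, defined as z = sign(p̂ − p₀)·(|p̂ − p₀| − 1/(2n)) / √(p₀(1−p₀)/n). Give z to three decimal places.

Sample proportion p̂ = 12/50 = 0.24000. p̂ − p₀ = 0.090000.
Continuity correction 1/(2n) = 1/100 = 0.010000.
Corrected numerator: |0.090000| − 0.010000 = 0.080000.
Under H₀, SE = √(p₀(1−p₀)/n) = √(0.15·0.85/50) = √0.002550000 = 0.050498.
z = (+)0.080000/0.050498 = 1.584.

z = 1.584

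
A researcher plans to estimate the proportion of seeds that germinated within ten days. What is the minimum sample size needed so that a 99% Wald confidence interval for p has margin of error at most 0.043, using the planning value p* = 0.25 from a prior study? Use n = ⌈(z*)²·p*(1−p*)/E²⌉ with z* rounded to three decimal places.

The 99% critical value is z* = 2.576.
p*(1−p*) = 0.1875.
Required n before rounding: 6.635776 × 0.1875 / 0.043² = 672.909.
⌈672.909⌉ = 673.

n = 673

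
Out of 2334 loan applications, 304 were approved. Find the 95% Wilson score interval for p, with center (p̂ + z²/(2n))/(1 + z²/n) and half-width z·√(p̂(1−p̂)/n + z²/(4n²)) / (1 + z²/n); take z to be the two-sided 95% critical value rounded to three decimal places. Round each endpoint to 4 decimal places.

Here p̂ = 304/2334 = 0.13025 and z = 1.960 (z² = 3.841600).
1 + z²/n = 1.001646.
Adjusted center: (0.13025 + z²/(2n))/1.001646 = 0.13086.
Radicand: p̂(1−p̂)/n + z²/(4n²) = 0.000048536 + 0.000000176 = 0.000048712.
Half-width = 1.960·√0.000048712/1.001646 = 0.01366.
So the interval runs from 0.1172 to 0.1445.

(0.1172, 0.1445)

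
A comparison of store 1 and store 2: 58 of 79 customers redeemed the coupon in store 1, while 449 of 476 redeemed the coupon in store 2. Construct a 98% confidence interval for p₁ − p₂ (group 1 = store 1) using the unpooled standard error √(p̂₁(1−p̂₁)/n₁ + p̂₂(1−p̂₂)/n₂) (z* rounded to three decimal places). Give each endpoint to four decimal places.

p̂₁ = 0.73418, p̂₂ = 0.94328, so the observed difference is -0.20910.
Unpooled SE = √(p̂₁(1−p̂₁)/n₁ + p̂₂(1−p̂₂)/n₂) = √(0.002470393 + 0.000112406) = 0.050821.
The 98% critical value is z* = 2.326. Margin = 2.326·0.050821 = 0.11821.
CI: -0.20910 ± 0.11821 = (-0.3273, -0.0909).

(-0.3273, -0.0909)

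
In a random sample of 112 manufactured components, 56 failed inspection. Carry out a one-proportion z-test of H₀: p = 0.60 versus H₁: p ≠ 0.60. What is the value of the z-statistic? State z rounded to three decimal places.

With x = 56 successes in n = 112, p̂ = 0.50000.
Under H₀, SE = √(p₀(1−p₀)/n) = √(0.60·0.40/112) = √0.002142857 = 0.046291.
Test statistic: z = -0.10000/0.046291 = -2.160.

z = -2.160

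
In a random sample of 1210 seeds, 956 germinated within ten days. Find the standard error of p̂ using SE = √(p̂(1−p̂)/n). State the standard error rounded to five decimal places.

SE = 0.01171

The sample proportion is 956/1210 = 0.79008.
p̂(1−p̂) = 0.79008·0.20992 = 0.165854.
SE = √(0.165854/1210) = 0.01171.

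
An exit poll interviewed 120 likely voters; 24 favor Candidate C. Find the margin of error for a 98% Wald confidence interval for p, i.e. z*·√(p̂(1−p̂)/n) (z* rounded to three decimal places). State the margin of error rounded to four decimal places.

ME = 0.0849

Sample proportion p̂ = 24/120 = 0.20000.
SE(p̂) = √(0.20000·0.80000/120) = 0.036515.
For 98% confidence, z* = 2.326.
ME = 2.326·0.036515 = 0.0849.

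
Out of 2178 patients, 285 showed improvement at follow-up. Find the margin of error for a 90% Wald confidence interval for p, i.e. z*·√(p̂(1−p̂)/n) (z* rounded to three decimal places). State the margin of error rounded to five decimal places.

The sample proportion is 285/2178 = 0.13085.
SE(p̂) = √(0.13085·0.86915/2178) = 0.007226.
The 90% critical value is z* = 1.645.
So ME = 0.01189.

ME = 0.01189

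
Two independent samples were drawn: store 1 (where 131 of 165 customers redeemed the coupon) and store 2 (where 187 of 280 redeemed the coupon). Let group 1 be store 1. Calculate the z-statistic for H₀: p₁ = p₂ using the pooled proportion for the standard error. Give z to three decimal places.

z = 2.845

p̂₁ = 131/165 = 0.79394, p̂₂ = 187/280 = 0.66786.
Pooled p̂ = (131+187)/(165+280) = 318/445 = 0.71461.
Pooled SE = √[0.2039439·0.00963203] ≈ 0.044321.
z = 0.12608/0.044321 = 2.845.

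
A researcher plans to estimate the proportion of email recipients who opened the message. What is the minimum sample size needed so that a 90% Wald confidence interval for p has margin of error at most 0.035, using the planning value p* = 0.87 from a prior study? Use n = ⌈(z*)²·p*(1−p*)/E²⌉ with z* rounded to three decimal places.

z* = 1.645 at the 90% level.
p*(1−p*) = 0.87·0.13 = 0.1131.
(z*)²·p*(1−p*)/E² = 2.706025·0.1131/0.001225 = 249.838.
⌈249.838⌉ = 250.

n = 250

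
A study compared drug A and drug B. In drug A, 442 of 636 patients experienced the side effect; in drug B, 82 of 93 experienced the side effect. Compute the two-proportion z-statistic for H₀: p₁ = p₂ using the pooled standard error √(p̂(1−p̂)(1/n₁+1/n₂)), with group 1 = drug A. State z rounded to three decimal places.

z = -3.742

p̂₁ = 442/636 = 0.69497, p̂₂ = 82/93 = 0.88172.
Pooling: p̂ = 524/729 = 0.71879.
SE = √[p̂(1−p̂)(1/n₁+1/n₂)] = √[0.71879·0.28121·(1/636+1/93)] ≈ 0.049912.
z = -0.18675/0.049912 = -3.742.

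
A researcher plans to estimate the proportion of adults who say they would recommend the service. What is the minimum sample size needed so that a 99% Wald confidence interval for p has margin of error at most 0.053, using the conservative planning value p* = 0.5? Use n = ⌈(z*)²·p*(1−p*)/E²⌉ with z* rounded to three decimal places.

n = 591

For 99% confidence, z* = 2.576.
p*(1−p*) = 0.50·0.50 = 0.2500.
Required n before rounding: 6.635776 × 0.2500 / 0.053² = 590.582.
Rounding up, n = 591.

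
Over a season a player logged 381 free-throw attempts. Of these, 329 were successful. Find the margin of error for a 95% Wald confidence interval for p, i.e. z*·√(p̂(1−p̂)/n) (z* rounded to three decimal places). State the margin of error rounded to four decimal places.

The sample proportion is 329/381 = 0.86352.
Standard error of p̂: √(0.117855/381) = √0.000309332 = 0.017588.
For 95% confidence, z* = 1.960.
ME = 1.960·0.017588 = 0.0345.

ME = 0.0345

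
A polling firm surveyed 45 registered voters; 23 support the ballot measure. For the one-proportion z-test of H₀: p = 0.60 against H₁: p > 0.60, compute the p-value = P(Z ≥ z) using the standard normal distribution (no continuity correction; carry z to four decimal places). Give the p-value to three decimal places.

Sample proportion p̂ = 23/45 = 0.51111.
Null standard error: √(0.60·0.40/45) = √0.005333333 = 0.073030.
z = (p̂ − p₀)/SE = (23/45 − 0.60)/0.073030 ≈ -1.2172.
From the standard normal, P(Z ≥ z) = 0.888.

p-value = 0.888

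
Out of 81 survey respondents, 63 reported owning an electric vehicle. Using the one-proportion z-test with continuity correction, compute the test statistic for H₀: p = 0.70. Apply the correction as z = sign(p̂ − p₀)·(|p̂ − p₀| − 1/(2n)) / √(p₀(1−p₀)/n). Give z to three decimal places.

With x = 63 successes in n = 81, p̂ = 0.77778. p̂ − p₀ = 0.077778.
1/(2n) = 0.006173.
Corrected numerator: |0.077778| − 0.006173 = 0.071605.
Null standard error: √(0.70·0.30/81) = √0.002592593 = 0.050918.
z = +0.071605/0.050918 = 1.406.

z = 1.406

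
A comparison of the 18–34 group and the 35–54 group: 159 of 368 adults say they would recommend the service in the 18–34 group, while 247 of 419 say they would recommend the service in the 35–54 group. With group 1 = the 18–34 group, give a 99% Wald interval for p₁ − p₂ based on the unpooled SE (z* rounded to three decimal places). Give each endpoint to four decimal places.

(-0.2483, -0.0666)

p̂₁ = 159/368 = 0.43207, p̂₂ = 247/419 = 0.58950; p̂₁ − p̂₂ = -0.15743.
SE = √(0.000666807 + 0.000577542) = √0.001244349 = 0.035275.
z* = 2.576 at the 99% level. Margin of error = 0.09087.
Interval: -0.15743 ± 0.09087 → (-0.2483, -0.0666).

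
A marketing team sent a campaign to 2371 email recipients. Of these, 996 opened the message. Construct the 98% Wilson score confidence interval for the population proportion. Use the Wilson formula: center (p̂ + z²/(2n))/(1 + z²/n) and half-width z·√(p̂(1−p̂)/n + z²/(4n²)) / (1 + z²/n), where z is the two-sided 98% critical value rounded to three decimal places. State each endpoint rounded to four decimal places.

p̂ = 996/2371 = 0.42008; z = 2.326, so z² = 5.410276.
1 + z²/n = 1.002282.
Center = (0.42008 + 0.001141)/1.002282 = 0.42026.
Radicand: p̂(1−p̂)/n + z²/(4n²) = 0.000102747 + 0.000000241 = 0.000102988.
Half-width = z·√(radicand)/denom = 2.326·0.010148/1.002282 = 0.02355.
Interval: 0.42026 ± 0.02355 → (0.3967, 0.4438).

(0.3967, 0.4438)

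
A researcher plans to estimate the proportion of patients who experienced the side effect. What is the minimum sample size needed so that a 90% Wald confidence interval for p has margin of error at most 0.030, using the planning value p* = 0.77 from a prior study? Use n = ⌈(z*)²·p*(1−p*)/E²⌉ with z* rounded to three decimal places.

n = 533

For 90% confidence, z* = 1.645.
p*(1−p*) = 0.77·0.23 = 0.1771.
(z*)²·p*(1−p*)/E² = 2.706025·0.1771/0.000900 = 532.486.
⌈532.486⌉ = 533.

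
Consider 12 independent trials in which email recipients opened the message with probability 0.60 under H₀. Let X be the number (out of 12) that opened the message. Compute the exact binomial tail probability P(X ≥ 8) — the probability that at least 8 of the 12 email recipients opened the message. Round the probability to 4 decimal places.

P = 0.4382

X ~ Binomial(n=12, p=0.60).
P(X ≥ 8) = Σ_{j=8}^{12} C(12,j)·0.60^j·0.40^{12−j}.
= 0.212841 + 0.141894 + 0.063852 + 0.017414 + 0.002177 = 0.4382.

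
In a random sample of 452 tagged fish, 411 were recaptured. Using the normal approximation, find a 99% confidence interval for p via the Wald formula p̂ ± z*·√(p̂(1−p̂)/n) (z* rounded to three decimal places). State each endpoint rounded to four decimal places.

With x = 411 successes in n = 452, p̂ = 0.90929.
SE(p̂) = √(0.90929·0.09071/452) = 0.013508.
z* = 2.576 at the 99% level.
Margin of error: 2.576 × 0.013508 = 0.03480.
Interval: 0.90929 ± 0.03480 → (0.8745, 0.9441).

(0.8745, 0.9441)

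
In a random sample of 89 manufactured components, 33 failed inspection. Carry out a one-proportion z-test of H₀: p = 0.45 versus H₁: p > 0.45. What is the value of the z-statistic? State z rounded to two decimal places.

z = -1.50

The sample proportion is 33/89 = 0.37079.
Null standard error: √(0.45·0.55/89) = √0.002780899 = 0.052734.
z = (p̂ − p₀)/SE = (0.37079 − 0.45)/0.052734 = -1.50.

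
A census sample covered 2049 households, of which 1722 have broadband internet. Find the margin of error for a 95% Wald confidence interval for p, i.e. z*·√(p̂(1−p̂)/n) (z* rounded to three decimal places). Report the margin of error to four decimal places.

Sample proportion p̂ = 1722/2049 = 0.84041.
SE(p̂) = √(0.84041·0.15959/2049) = 0.008091.
For 95% confidence, z* = 1.960.
Margin of error = z*·SE = 1.960 × 0.008091 = 0.0159.

ME = 0.0159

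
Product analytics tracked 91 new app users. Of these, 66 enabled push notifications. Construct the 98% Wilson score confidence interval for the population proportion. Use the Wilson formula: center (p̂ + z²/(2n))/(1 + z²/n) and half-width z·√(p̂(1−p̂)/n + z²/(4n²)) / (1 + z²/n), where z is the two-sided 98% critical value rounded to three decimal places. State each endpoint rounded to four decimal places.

Here p̂ = 66/91 = 0.72527 and z = 2.326 (z² = 5.410276).
1 + z²/n = 1.059454.
Adjusted center: (0.72527 + z²/(2n))/1.059454 = 0.71263.
Radicand: p̂(1−p̂)/n + z²/(4n²) = 0.002189575 + 0.000163334 = 0.002352909.
Half-width = 2.326·√0.002352909/1.059454 = 0.10650.
Interval: 0.71263 ± 0.10650 → (0.6061, 0.8191).

(0.6061, 0.8191)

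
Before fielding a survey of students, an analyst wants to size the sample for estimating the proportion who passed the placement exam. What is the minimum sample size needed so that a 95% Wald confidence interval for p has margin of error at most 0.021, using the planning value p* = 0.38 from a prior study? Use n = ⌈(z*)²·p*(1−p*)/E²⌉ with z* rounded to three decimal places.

The 95% critical value is z* = 1.960.
p*(1−p*) = 0.38·0.62 = 0.2356.
Required n before rounding: 3.841600 × 0.2356 / 0.021² = 2052.338.
⌈2052.338⌉ = 2053.

n = 2053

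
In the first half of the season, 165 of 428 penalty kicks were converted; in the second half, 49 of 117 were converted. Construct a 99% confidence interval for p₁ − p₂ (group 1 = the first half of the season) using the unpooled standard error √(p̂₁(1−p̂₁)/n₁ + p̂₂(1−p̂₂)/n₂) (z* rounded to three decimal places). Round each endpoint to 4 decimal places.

(-0.1655, 0.0989)

p̂₁ = 0.38551, p̂₂ = 0.41880, so the observed difference is -0.03329.
SE = √(0.000553488 + 0.002080403) = √0.002633891 = 0.051321.
For 99% confidence, z* = 2.576. Margin = 2.576·0.051321 = 0.13220.
Interval: -0.03329 ± 0.13220 → (-0.1655, 0.0989).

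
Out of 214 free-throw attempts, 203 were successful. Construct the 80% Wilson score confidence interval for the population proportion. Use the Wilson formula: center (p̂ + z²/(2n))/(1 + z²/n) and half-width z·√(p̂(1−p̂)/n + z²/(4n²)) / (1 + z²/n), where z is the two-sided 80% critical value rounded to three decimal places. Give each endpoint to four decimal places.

(0.9256, 0.9648)

Here p̂ = 203/214 = 0.94860 and z = 1.282 (z² = 1.643524).
1 + z²/n = 1.007680.
Adjusted center: (0.94860 + z²/(2n))/1.007680 = 0.94518.
Radicand: p̂(1−p̂)/n + z²/(4n²) = 0.000227849 + 0.000008972 = 0.000236821.
Half-width = z·√(radicand)/denom = 1.282·0.015389/1.007680 = 0.01958.
So the interval runs from 0.9256 to 0.9648.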